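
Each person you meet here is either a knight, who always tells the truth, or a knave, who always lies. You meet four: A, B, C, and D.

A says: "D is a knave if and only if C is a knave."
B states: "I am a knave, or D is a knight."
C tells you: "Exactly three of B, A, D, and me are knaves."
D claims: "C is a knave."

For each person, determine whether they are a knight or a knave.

Consider A. Suppose A is a knight.
Then no assignment of the remaining roles makes every statement match its speaker's type — contradiction.
So A is a knave.
Consider B. Suppose B is a knave.
Then B's own statement would have to be false, but it can't be — contradiction.
So B is a knight.
Consider C. Suppose C is a knight.
Then C's own statement would have to be true, but it can't be — contradiction.
So C is a knave.
With that fixed, D's statement is true, so D is a knight.

A: knave, B: knight, C: knave, D: knight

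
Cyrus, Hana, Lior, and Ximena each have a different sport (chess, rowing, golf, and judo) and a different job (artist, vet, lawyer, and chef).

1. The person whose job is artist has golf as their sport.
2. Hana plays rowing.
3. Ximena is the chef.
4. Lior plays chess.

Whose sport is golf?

With clues 1–2, Hana is impossible for the one with sport golf.
With clues 1–3, Ximena is impossible for the one with sport golf.
With clues 1–4, Lior is impossible for the one with sport golf.
That leaves Cyrus.

Cyrus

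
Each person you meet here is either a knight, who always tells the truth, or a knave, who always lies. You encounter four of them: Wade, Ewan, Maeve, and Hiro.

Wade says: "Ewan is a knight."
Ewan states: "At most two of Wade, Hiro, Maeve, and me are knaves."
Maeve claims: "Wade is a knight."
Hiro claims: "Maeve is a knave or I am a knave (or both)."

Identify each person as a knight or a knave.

Consider Wade. Suppose Wade is a knight.
Then no assignment of the remaining roles makes every statement match its speaker's type — contradiction.
So Wade is a knave.
With that fixed, Maeve's statement is false, so Maeve is a knave.
With that fixed, Hiro's statement is true, so Hiro is a knight.
Consider Ewan. Suppose Ewan is a knight.
Then Wade's statement comes out true, contradicting Wade being a knave.
So Ewan is a knave.

Wade: knave, Ewan: knave, Maeve: knave, Hiro: knight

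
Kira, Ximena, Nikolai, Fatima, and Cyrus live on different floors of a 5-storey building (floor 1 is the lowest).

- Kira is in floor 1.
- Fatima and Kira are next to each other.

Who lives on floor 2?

With clue 1, Kira is ruled out for floor 2.
With clues 1–2, Cyrus, Nikolai, and Ximena are ruled out for floor 2.
So floor 2 is Fatima.

Fatima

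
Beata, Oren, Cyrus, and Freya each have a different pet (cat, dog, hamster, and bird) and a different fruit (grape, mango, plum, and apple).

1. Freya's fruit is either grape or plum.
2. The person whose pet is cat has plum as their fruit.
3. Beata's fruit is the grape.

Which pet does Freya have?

With clues 1–3, bird, dog, and hamster are impossible for Freya's pet.
That leaves cat.

cat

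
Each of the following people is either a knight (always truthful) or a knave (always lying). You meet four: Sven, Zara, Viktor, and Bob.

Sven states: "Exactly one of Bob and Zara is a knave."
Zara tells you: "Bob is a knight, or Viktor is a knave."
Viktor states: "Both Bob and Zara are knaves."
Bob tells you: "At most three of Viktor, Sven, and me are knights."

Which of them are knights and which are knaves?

Sven: knave, Zara: knight, Viktor: knave, Bob: knight

Regardless of anyone's role, Bob's statement is true, so Bob is a knight.
With that fixed, Zara's statement is true, so Zara is a knight.
With that fixed, Viktor's statement is false, so Viktor is a knave.
With that fixed, Sven's statement is false, so Sven is a knave.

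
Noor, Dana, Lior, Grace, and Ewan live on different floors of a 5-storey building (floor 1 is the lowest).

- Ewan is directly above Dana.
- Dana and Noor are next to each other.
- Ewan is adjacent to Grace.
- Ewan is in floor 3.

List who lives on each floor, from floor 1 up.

From clue 1: Dana is in {1,2,3,4}.
From clues 1–2: Noor is in {1,2,3}.
From clues 1–3: Noor is in {1,2}.
From clues 1–4: Noor → floor 1, Dana → floor 2, Ewan → floor 3, Grace → floor 4, Lior → floor 5.

Noor, Dana, Ewan, Grace, Lior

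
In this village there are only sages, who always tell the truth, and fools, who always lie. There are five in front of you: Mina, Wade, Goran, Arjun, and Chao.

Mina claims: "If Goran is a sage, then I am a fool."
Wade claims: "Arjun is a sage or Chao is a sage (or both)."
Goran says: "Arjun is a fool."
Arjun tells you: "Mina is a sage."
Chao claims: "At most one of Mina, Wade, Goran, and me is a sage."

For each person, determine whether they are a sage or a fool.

Mina: sage, Wade: sage, Goran: fool, Arjun: sage, Chao: fool

Consider Mina. Suppose Mina is a fool.
Then Mina's own statement would have to be false, but it can't be — contradiction.
So Mina is a sage.
With that fixed, Arjun's statement is true, so Arjun is a sage.
With that fixed, Wade's statement is true, so Wade is a sage.
With that fixed, Goran's statement is false, so Goran is a fool.
With that fixed, Chao's statement is false, so Chao is a fool.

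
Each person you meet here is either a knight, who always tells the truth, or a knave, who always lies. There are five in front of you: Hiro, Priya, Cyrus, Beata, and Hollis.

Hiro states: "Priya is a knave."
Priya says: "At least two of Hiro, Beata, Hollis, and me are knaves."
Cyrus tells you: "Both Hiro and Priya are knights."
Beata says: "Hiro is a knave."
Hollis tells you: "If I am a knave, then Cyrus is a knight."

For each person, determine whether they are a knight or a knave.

Consider Hiro. Suppose Hiro is a knight.
Then no assignment of the remaining roles makes every statement match its speaker's type — contradiction.
So Hiro is a knave.
With that fixed, Cyrus's statement is false, so Cyrus is a knave.
With that fixed, Beata's statement is true, so Beata is a knight.
Consider Priya. Suppose Priya is a knave.
Then Hiro's statement comes out true, contradicting Hiro being a knave.
So Priya is a knight.
Consider Hollis. Suppose Hollis is a knight.
Then Priya's statement comes out false, contradicting Priya being a knight.
So Hollis is a knave.

Hiro: knave, Priya: knight, Cyrus: knave, Beata: knight, Hollis: knave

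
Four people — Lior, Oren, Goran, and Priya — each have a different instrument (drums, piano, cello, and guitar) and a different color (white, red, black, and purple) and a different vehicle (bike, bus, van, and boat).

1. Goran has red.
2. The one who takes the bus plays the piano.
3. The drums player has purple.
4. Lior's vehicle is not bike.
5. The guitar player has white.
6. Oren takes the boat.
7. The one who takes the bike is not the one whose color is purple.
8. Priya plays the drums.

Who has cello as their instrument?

Goran

With clues 1–8, Lior, Oren, and Priya are impossible for the one with instrument cello.
That leaves Goran.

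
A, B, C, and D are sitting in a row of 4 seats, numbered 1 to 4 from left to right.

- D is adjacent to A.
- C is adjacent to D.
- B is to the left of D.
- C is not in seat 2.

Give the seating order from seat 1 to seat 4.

From clues 1–2: B is in {1,4}.
From clues 1–3: B → seat 1, D → seat 3.
From clues 1–4: A → seat 2, C → seat 4.

B, A, D, C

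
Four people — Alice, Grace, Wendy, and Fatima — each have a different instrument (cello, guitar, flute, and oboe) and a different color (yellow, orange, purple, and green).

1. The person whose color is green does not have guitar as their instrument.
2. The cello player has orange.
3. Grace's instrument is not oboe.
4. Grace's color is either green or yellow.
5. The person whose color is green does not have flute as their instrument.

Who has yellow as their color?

With clues 1–5, Alice, Fatima, and Wendy are impossible for the one with color yellow.
That leaves Grace.

Grace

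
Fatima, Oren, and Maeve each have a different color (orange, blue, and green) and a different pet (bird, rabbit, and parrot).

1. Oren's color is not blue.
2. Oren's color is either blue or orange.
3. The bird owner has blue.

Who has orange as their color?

Oren

With clues 1–2, Fatima and Maeve are impossible for the one with color orange.
That leaves Oren.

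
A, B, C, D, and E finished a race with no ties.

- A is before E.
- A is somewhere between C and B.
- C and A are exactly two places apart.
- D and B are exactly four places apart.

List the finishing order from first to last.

From clue 1: A is in {1,2,3,4}.
From clues 1–2: A is in {2,3}.
From clues 1–4: B → place 1, A → place 2, E → place 3, C → place 4, D → place 5.

B, A, E, C, D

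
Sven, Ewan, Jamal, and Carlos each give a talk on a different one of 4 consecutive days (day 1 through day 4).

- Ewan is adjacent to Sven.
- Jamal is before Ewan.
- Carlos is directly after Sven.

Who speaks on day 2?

With clues 1–3, Carlos, Jamal, and Sven are ruled out for day 2.
So day 2 is Ewan.

Ewan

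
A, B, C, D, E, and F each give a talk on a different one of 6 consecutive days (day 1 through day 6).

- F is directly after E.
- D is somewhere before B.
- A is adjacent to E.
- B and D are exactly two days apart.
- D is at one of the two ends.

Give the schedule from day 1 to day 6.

From clue 1: E is in {1,2,3,4,5}.
From clues 1–2: B is in {2,3,4,5,6}.
From clues 1–3: A is in {1,2,3,4}.
From clues 1–4: A is in {1,4}.
From clues 1–5: D → day 1, C → day 2, B → day 3, A → day 4, E → day 5, F → day 6.

D, C, B, A, E, F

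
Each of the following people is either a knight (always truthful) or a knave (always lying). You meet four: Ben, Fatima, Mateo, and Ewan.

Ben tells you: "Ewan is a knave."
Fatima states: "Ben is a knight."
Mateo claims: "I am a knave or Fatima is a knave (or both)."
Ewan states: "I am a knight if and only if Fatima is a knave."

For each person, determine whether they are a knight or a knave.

Consider Ben. Suppose Ben is a knight.
Then no assignment of the remaining roles makes every statement match its speaker's type — contradiction.
So Ben is a knave.
With that fixed, Fatima's statement is false, so Fatima is a knave.
With that fixed, Mateo's statement is true, so Mateo is a knight.
Consider Ewan. Suppose Ewan is a knave.
Then Ben's statement comes out true, contradicting Ben being a knave.
So Ewan is a knight.

Ben: knave, Fatima: knave, Mateo: knight, Ewan: knight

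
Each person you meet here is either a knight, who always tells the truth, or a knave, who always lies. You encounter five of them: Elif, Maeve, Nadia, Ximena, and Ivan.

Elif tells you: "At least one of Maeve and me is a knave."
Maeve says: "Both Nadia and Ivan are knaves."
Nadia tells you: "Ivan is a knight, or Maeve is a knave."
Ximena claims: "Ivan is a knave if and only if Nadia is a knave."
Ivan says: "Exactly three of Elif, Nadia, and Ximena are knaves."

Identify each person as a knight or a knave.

Elif: knight, Maeve: knave, Nadia: knight, Ximena: knave, Ivan: knave

Consider Elif. Suppose Elif is a knave.
Then Elif's own statement would have to be false, but it can't be — contradiction.
So Elif is a knight.
With that fixed, Ivan's statement is false, so Ivan is a knave.
Consider Maeve. Suppose Maeve is a knight.
Then Elif's statement comes out false, contradicting Elif being a knight.
So Maeve is a knave.
With that fixed, Nadia's statement is true, so Nadia is a knight.
With that fixed, Ximena's statement is false, so Ximena is a knave.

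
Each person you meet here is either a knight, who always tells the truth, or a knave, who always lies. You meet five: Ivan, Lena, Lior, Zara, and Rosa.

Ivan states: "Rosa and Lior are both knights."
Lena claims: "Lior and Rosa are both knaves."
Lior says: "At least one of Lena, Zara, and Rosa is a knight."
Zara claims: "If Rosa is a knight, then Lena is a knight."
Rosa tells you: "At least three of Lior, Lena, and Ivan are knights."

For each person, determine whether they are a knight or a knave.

Ivan: knave, Lena: knave, Lior: knight, Zara: knight, Rosa: knave

Consider Ivan. Suppose Ivan is a knight.
Then no assignment of the remaining roles makes every statement match its speaker's type — contradiction.
So Ivan is a knave.
With that fixed, Rosa's statement is false, so Rosa is a knave.
With that fixed, Zara's statement is true, so Zara is a knight.
With that fixed, Lior's statement is true, so Lior is a knight.
With that fixed, Lena's statement is false, so Lena is a knave.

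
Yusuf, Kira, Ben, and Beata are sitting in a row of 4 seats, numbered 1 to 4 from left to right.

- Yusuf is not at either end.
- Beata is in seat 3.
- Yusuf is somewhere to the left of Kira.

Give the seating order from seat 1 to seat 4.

Ben, Yusuf, Beata, Kira

From clue 1: Yusuf is in {2,3}.
From clues 1–2: Yusuf → seat 2, Beata → seat 3.
From clues 1–3: Ben → seat 1, Kira → seat 4.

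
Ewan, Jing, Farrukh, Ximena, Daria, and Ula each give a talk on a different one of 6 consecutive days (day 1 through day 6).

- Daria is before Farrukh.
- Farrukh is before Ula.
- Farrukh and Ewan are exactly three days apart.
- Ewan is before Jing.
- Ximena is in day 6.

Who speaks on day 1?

Ewan

With clue 1, Farrukh is ruled out for day 1.
With clues 1–2, Ula is ruled out for day 1.
With clues 1–4, Jing is ruled out for day 1.
With clues 1–5, Daria and Ximena are ruled out for day 1.
So day 1 is Ewan.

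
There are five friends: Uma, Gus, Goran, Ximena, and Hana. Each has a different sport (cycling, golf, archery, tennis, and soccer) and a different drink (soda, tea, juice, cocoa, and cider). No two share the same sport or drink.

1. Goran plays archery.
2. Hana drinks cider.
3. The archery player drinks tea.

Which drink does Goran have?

With clues 1–2, cider is impossible for Goran's drink.
With clues 1–3, cocoa, juice, and soda are impossible for Goran's drink.
That leaves tea.

tea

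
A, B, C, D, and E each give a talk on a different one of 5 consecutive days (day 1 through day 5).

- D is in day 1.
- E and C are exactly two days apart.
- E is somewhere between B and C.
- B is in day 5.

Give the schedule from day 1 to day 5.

From clue 1: D → day 1.
From clues 1–2: A is in {2,3,4,5}.
From clues 1–3: A is in {3,4}.
From clues 1–4: C → day 2, A → day 3, E → day 4, B → day 5.

D, C, A, E, B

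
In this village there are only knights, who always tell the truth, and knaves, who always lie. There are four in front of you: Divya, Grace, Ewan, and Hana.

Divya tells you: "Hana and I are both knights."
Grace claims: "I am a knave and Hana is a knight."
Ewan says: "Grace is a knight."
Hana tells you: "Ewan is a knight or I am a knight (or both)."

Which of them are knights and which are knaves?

Consider Divya. Suppose Divya is a knight.
Then no assignment of the remaining roles makes every statement match its speaker's type — contradiction.
So Divya is a knave.
Consider Grace. Suppose Grace is a knight.
Then Grace's own statement would have to be true, but it can't be — contradiction.
So Grace is a knave.
With that fixed, Ewan's statement is false, so Ewan is a knave.
Consider Hana. Suppose Hana is a knight.
Then Grace's statement comes out true, contradicting Grace being a knave.
So Hana is a knave.

Divya: knave, Grace: knave, Ewan: knave, Hana: knave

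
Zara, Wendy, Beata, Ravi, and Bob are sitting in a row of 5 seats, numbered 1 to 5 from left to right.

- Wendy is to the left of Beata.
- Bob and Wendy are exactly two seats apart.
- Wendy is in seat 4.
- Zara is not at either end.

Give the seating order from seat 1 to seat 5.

From clue 1: Wendy is in {1,2,3,4}.
From clues 1–3: Bob → seat 2, Wendy → seat 4, Beata → seat 5.
From clues 1–4: Ravi → seat 1, Zara → seat 3.

Ravi, Bob, Zara, Wendy, Beata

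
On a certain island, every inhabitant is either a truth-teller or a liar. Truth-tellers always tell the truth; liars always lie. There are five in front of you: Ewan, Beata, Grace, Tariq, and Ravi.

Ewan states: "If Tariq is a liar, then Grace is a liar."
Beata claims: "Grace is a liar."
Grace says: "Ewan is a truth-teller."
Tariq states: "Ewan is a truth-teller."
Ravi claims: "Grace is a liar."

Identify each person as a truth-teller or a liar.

Consider Ewan. Suppose Ewan is a liar.
Then no assignment of the remaining roles makes every statement match its speaker's type — contradiction.
So Ewan is a truth-teller.
With that fixed, Grace's statement is true, so Grace is a truth-teller.
With that fixed, Tariq's statement is true, so Tariq is a truth-teller.
With that fixed, Ravi's statement is false, so Ravi is a liar.
With that fixed, Beata's statement is false, so Beata is a liar.

Ewan: truth-teller, Beata: liar, Grace: truth-teller, Tariq: truth-teller, Ravi: liar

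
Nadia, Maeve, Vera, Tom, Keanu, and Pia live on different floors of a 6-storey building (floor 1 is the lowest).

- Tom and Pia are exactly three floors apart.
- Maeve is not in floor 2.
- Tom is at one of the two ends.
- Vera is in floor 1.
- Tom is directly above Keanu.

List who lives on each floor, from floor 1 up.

Vera, Nadia, Pia, Maeve, Keanu, Tom

From clues 1–2: Maeve is in {1,3,4,5,6}.
From clues 1–3: Tom is in {1,6}.
From clues 1–4: Vera → floor 1, Pia → floor 3, Tom → floor 6.
From clues 1–5: Nadia → floor 2, Maeve → floor 4, Keanu → floor 5.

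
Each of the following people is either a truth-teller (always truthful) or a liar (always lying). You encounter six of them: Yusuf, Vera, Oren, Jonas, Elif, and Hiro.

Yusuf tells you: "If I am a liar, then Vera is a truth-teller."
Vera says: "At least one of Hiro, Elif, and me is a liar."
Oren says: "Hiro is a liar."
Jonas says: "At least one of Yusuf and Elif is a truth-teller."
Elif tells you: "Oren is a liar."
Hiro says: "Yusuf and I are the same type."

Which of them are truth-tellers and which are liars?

Yusuf: truth-teller, Vera: truth-teller, Oren: truth-teller, Jonas: truth-teller, Elif: liar, Hiro: liar

Consider Yusuf. Suppose Yusuf is a liar.
Then whichever role Hiro has, Hiro's statement has the wrong truth value — contradiction.
So Yusuf is a truth-teller.
With that fixed, Jonas's statement is true, so Jonas is a truth-teller.
Consider Vera. Suppose Vera is a liar.
Then Vera's own statement would have to be false, but it can't be — contradiction.
So Vera is a truth-teller.
Consider Oren. Suppose Oren is a liar.
Then no assignment of the remaining roles makes every statement match its speaker's type — contradiction.
So Oren is a truth-teller.
With that fixed, Elif's statement is false, so Elif is a liar.
Consider Hiro. Suppose Hiro is a truth-teller.
Then Oren's statement comes out false, contradicting Oren being a truth-teller.
So Hiro is a liar.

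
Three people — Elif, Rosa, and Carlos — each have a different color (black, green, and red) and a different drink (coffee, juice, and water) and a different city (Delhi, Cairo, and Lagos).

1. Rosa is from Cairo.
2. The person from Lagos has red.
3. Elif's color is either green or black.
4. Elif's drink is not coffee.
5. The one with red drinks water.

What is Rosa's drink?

With clues 1–5, juice and water are impossible for Rosa's drink.
That leaves coffee.

coffee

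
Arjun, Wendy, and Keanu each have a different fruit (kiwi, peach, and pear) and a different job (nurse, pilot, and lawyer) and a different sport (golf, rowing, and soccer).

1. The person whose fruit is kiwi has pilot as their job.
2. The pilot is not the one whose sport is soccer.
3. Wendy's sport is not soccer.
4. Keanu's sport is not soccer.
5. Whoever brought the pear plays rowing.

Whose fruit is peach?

Arjun

With clues 1–5, Keanu and Wendy are impossible for the one with fruit peach.
That leaves Arjun.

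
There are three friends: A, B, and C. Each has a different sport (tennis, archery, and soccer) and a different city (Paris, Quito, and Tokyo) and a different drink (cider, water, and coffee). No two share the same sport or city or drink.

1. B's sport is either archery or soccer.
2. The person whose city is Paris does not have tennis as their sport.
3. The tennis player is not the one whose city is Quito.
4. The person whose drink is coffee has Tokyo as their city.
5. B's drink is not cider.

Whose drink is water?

With clues 1–5, A and C are impossible for the one with drink water.
That leaves B.

B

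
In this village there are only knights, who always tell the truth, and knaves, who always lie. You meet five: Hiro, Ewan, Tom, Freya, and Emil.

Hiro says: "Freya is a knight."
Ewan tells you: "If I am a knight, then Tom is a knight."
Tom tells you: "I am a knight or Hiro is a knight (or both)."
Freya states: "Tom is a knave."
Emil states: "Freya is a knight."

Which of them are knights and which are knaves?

Consider Hiro. Suppose Hiro is a knight.
Then no assignment of the remaining roles makes every statement match its speaker's type — contradiction.
So Hiro is a knave.
Consider Ewan. Suppose Ewan is a knave.
Then Ewan's own statement would have to be false, but it can't be — contradiction.
So Ewan is a knight.
Consider Tom. Suppose Tom is a knave.
Then Ewan's statement comes out false, contradicting Ewan being a knight.
So Tom is a knight.
With that fixed, Freya's statement is false, so Freya is a knave.
With that fixed, Emil's statement is false, so Emil is a knave.

Hiro: knave, Ewan: knight, Tom: knight, Freya: knave, Emil: knave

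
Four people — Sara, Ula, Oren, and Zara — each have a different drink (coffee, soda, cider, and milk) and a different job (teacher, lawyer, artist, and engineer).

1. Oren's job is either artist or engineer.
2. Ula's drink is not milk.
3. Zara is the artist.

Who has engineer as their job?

With clues 1–3, Sara, Ula, and Zara are impossible for the one with job engineer.
That leaves Oren.

Oren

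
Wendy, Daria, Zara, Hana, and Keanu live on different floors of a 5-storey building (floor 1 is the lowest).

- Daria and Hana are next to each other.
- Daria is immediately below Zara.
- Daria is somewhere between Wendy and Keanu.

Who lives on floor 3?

Daria

With clues 1–2, Keanu and Wendy are ruled out for floor 3.
With clues 1–3, Hana and Zara are ruled out for floor 3.
So floor 3 is Daria.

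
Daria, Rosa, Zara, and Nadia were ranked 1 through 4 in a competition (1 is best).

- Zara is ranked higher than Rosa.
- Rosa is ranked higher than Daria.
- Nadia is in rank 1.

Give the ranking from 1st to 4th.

Nadia, Zara, Rosa, Daria

From clue 1: Rosa is in {2,3,4}.
From clues 1–2: Daria is in {3,4}.
From clues 1–3: Nadia → rank 1, Zara → rank 2, Rosa → rank 3, Daria → rank 4.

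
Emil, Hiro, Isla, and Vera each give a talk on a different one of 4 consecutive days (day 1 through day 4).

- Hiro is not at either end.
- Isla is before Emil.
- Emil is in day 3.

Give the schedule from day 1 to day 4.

From clue 1: Hiro is in {2,3}.
From clues 1–3: Isla → day 1, Hiro → day 2, Emil → day 3, Vera → day 4.

Isla, Hiro, Emil, Vera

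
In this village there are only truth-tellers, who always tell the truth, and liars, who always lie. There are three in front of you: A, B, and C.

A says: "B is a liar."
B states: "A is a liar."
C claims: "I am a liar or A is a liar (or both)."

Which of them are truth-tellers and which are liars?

Consider A. Suppose A is a truth-teller.
Then whichever role C has, C's statement has the wrong truth value — contradiction.
So A is a liar.
With that fixed, B's statement is true, so B is a truth-teller.
With that fixed, C's statement is true, so C is a truth-teller.

A: liar, B: truth-teller, C: truth-teller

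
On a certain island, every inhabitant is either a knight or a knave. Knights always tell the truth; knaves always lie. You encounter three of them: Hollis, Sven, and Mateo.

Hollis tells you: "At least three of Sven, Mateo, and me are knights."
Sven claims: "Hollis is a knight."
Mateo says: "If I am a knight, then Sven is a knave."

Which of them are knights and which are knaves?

Consider Hollis. Suppose Hollis is a knight.
Then no assignment of the remaining roles makes every statement match its speaker's type — contradiction.
So Hollis is a knave.
With that fixed, Sven's statement is false, so Sven is a knave.
With that fixed, Mateo's statement is true, so Mateo is a knight.

Hollis: knave, Sven: knave, Mateo: knight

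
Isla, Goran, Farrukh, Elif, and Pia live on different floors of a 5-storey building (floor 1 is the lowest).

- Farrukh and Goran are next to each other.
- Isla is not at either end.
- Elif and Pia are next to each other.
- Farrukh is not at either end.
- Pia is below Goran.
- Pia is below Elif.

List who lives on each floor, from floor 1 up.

Pia, Elif, Isla, Farrukh, Goran

From clues 1–2: Isla is in {2,3,4}.
From clues 1–3: Isla → floor 3.
From clues 1–4: Goran is in {1,5}.
From clues 1–5: Farrukh → floor 4, Goran → floor 5.
From clues 1–6: Pia → floor 1, Elif → floor 2.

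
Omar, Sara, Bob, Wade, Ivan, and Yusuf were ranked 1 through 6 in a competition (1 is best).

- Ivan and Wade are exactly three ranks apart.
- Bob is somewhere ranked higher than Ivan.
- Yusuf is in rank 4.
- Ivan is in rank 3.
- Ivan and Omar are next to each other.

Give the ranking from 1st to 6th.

Bob, Omar, Ivan, Yusuf, Sara, Wade

From clues 1–2: Bob is in {1,2,3,4,5}.
From clues 1–3: Yusuf → rank 4.
From clues 1–4: Ivan → rank 3, Wade → rank 6.
From clues 1–5: Bob → rank 1, Omar → rank 2, Sara → rank 5.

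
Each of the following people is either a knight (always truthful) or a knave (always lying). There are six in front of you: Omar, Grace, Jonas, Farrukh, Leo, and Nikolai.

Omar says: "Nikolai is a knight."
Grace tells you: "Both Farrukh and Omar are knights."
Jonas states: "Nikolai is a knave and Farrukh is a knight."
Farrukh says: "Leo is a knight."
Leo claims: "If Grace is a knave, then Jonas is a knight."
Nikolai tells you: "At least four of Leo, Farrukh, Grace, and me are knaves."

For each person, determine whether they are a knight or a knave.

Omar: knave, Grace: knave, Jonas: knight, Farrukh: knight, Leo: knight, Nikolai: knave

Consider Omar. Suppose Omar is a knight.
Then no assignment of the remaining roles makes every statement match its speaker's type — contradiction.
So Omar is a knave.
With that fixed, Grace's statement is false, so Grace is a knave.
Consider Jonas. Suppose Jonas is a knave.
Then no assignment of the remaining roles makes every statement match its speaker's type — contradiction.
So Jonas is a knight.
With that fixed, Leo's statement is true, so Leo is a knight.
With that fixed, Nikolai's statement is false, so Nikolai is a knave.
With that fixed, Farrukh's statement is true, so Farrukh is a knight.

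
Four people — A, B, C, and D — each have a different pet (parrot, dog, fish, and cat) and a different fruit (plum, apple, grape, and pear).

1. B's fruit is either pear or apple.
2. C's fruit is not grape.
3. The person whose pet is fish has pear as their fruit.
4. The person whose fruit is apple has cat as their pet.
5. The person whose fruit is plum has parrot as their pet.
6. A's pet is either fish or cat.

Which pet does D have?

dog

With clues 1–6, cat, fish, and parrot are impossible for D's pet.
That leaves dog.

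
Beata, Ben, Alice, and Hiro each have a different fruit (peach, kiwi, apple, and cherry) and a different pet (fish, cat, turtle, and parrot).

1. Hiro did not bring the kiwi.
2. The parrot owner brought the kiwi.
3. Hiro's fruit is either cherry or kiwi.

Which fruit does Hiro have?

cherry

Clue 1 rules out kiwi for Hiro's fruit.
With clues 1–3, apple and peach are impossible for Hiro's fruit.
That leaves cherry.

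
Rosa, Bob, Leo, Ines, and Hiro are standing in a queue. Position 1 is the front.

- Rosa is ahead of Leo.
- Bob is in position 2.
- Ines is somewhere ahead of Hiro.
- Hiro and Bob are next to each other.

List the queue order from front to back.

From clue 1: Rosa is in {1,2,3,4}.
From clues 1–2: Bob → position 2.
From clues 1–3: Rosa is in {1,3,4}.
From clues 1–4: Ines → position 1, Hiro → position 3, Rosa → position 4, Leo → position 5.

Ines, Bob, Hiro, Rosa, Leo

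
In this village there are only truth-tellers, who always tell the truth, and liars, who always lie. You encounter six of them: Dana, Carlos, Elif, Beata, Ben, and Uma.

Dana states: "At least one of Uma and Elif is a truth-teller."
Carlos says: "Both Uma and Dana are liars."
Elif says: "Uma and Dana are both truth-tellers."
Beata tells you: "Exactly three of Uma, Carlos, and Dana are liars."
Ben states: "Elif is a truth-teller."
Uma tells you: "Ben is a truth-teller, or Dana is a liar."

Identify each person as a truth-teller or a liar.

Dana: truth-teller, Carlos: liar, Elif: truth-teller, Beata: liar, Ben: truth-teller, Uma: truth-teller

Consider Dana. Suppose Dana is a liar.
Then no assignment of the remaining roles makes every statement match its speaker's type — contradiction.
So Dana is a truth-teller.
With that fixed, Carlos's statement is false, so Carlos is a liar.
With that fixed, Beata's statement is false, so Beata is a liar.
Consider Elif. Suppose Elif is a liar.
Then no assignment of the remaining roles makes every statement match its speaker's type — contradiction.
So Elif is a truth-teller.
With that fixed, Ben's statement is true, so Ben is a truth-teller.
With that fixed, Uma's statement is true, so Uma is a truth-teller.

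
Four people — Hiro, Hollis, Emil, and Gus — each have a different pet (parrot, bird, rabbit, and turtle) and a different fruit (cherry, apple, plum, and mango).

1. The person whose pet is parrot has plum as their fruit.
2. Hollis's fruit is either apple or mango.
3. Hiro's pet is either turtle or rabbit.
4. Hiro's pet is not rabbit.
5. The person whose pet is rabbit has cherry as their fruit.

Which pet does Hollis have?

With clues 1–2, parrot is impossible for Hollis's pet.
With clues 1–4, turtle is impossible for Hollis's pet.
With clues 1–5, rabbit is impossible for Hollis's pet.
That leaves bird.

bird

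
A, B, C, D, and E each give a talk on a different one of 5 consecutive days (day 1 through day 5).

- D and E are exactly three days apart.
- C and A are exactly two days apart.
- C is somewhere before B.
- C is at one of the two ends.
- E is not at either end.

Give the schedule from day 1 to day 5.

C, E, A, B, D

From clue 1: D is in {1,2,4,5}.
From clues 1–2: B is in {2,4}.
From clues 1–3: B → day 4.
From clues 1–4: C → day 1, A → day 3.
From clues 1–5: E → day 2, D → day 5.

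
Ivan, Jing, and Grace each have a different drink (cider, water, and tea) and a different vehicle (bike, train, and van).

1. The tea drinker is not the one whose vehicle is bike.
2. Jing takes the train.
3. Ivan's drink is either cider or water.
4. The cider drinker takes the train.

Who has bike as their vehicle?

With clues 1–2, Jing is impossible for the one with vehicle bike.
With clues 1–4, Grace is impossible for the one with vehicle bike.
That leaves Ivan.

Ivan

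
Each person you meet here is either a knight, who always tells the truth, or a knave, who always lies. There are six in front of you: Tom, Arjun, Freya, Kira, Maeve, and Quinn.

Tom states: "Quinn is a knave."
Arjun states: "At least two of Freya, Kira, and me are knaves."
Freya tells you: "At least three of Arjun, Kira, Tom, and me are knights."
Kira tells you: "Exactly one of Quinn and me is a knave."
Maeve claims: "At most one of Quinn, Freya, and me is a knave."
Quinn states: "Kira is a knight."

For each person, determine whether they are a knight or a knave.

Tom: knight, Arjun: knight, Freya: knave, Kira: knave, Maeve: knave, Quinn: knave

Consider Tom. Suppose Tom is a knave.
Then no assignment of the remaining roles makes every statement match its speaker's type — contradiction.
So Tom is a knight.
Consider Arjun. Suppose Arjun is a knave.
Then no assignment of the remaining roles makes every statement match its speaker's type — contradiction.
So Arjun is a knight.
Consider Freya. Suppose Freya is a knight.
Then Arjun's statement comes out false, contradicting Arjun being a knight.
So Freya is a knave.
Consider Kira. Suppose Kira is a knight.
Then Arjun's statement comes out false, contradicting Arjun being a knight.
So Kira is a knave.
With that fixed, Quinn's statement is false, so Quinn is a knave.
With that fixed, Maeve's statement is false, so Maeve is a knave.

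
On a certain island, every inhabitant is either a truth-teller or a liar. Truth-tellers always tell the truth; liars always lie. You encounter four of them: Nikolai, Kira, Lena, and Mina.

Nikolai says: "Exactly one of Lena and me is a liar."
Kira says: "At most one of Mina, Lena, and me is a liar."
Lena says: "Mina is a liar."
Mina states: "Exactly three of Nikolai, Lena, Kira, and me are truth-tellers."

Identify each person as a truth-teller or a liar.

Consider Nikolai. Suppose Nikolai is a liar.
Then no assignment of the remaining roles makes every statement match its speaker's type — contradiction.
So Nikolai is a truth-teller.
Consider Kira. Suppose Kira is a liar.
Then no assignment of the remaining roles makes every statement match its speaker's type — contradiction.
So Kira is a truth-teller.
Consider Lena. Suppose Lena is a truth-teller.
Then Nikolai's statement comes out false, contradicting Nikolai being a truth-teller.
So Lena is a liar.
Consider Mina. Suppose Mina is a liar.
Then Kira's statement comes out false, contradicting Kira being a truth-teller.
So Mina is a truth-teller.

Nikolai: truth-teller, Kira: truth-teller, Lena: liar, Mina: truth-teller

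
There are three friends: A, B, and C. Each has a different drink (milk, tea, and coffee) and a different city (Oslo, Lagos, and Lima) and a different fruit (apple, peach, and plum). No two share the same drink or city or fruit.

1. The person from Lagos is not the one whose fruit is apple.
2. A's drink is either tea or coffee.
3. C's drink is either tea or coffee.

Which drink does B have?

With clues 1–3, coffee and tea are impossible for B's drink.
That leaves milk.

milk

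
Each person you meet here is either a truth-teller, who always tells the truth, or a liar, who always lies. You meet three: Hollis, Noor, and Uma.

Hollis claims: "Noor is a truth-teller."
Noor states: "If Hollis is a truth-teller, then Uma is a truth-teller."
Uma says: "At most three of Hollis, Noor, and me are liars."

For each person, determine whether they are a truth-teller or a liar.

Hollis: truth-teller, Noor: truth-teller, Uma: truth-teller

Regardless of anyone's role, Uma's statement is true, so Uma is a truth-teller.
With that fixed, Noor's statement is true, so Noor is a truth-teller.
With that fixed, Hollis's statement is true, so Hollis is a truth-teller.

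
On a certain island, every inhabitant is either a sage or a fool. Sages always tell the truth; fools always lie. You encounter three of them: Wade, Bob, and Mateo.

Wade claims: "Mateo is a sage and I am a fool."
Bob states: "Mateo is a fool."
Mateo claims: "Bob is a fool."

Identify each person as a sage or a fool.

Consider Wade. Suppose Wade is a sage.
Then Wade's own statement would have to be true, but it can't be — contradiction.
So Wade is a fool.
Consider Bob. Suppose Bob is a fool.
Then no assignment of the remaining roles makes every statement match its speaker's type — contradiction.
So Bob is a sage.
With that fixed, Mateo's statement is false, so Mateo is a fool.

Wade: fool, Bob: sage, Mateo: fool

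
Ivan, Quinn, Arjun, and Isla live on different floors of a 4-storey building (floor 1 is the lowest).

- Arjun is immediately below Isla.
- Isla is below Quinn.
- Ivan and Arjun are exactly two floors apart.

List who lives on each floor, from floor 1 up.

From clue 1: Arjun is in {1,2,3}.
From clues 1–2: Quinn is in {3,4}.
From clues 1–3: Arjun → floor 1, Isla → floor 2, Ivan → floor 3, Quinn → floor 4.

Arjun, Isla, Ivan, Quinn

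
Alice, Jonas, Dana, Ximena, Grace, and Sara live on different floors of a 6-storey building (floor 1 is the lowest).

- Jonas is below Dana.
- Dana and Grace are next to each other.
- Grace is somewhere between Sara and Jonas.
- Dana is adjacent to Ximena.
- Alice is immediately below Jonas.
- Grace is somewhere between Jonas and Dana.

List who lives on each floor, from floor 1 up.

Alice, Jonas, Grace, Dana, Ximena, Sara

From clue 1: Jonas is in {1,2,3,4,5}.
From clues 1–2: Jonas is in {1,2,3,4}.
From clues 1–3: Jonas is in {1,2,3}.
From clues 1–4: Jonas is in {1,2}.
From clues 1–5: Alice → floor 1, Jonas → floor 2, Dana → floor 4, Sara → floor 6.
From clues 1–6: Grace → floor 3, Ximena → floor 5.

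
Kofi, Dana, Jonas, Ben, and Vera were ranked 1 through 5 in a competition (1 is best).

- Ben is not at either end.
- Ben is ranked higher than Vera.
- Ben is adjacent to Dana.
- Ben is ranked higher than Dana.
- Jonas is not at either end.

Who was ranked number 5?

With clue 1, Ben is ruled out for rank 5.
With clues 1–3, Dana is ruled out for rank 5.
With clues 1–5, Jonas and Kofi are ruled out for rank 5.
So rank 5 is Vera.

Vera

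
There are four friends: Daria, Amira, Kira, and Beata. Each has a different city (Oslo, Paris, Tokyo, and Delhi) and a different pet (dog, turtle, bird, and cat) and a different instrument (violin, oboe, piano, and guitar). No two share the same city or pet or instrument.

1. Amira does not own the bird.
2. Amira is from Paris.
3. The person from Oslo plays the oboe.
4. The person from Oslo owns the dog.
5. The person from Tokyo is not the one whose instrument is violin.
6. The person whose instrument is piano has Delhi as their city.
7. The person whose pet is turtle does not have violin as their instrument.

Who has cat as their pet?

Amira

With clues 1–7, Beata, Daria, and Kira are impossible for the one with pet cat.
That leaves Amira.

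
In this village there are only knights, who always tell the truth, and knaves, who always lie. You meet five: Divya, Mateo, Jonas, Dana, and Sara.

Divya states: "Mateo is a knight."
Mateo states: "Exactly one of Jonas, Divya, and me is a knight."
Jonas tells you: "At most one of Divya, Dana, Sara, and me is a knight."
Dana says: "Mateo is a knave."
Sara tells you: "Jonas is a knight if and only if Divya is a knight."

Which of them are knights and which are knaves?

Consider Divya. Suppose Divya is a knight.
Then no assignment of the remaining roles makes every statement match its speaker's type — contradiction.
So Divya is a knave.
Consider Mateo. Suppose Mateo is a knight.
Then Divya's statement comes out true, contradicting Divya being a knave.
So Mateo is a knave.
With that fixed, Dana's statement is true, so Dana is a knight.
Consider Jonas. Suppose Jonas is a knight.
Then Mateo's statement comes out true, contradicting Mateo being a knave.
So Jonas is a knave.
With that fixed, Sara's statement is true, so Sara is a knight.

Divya: knave, Mateo: knave, Jonas: knave, Dana: knight, Sara: knight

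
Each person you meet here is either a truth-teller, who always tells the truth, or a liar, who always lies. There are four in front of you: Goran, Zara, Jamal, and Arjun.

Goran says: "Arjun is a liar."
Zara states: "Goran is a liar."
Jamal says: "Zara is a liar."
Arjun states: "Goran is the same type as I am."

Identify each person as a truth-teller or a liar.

Consider Goran. Suppose Goran is a liar.
Then whichever role Arjun has, Arjun's statement has the wrong truth value — contradiction.
So Goran is a truth-teller.
With that fixed, Zara's statement is false, so Zara is a liar.
With that fixed, Jamal's statement is true, so Jamal is a truth-teller.
Consider Arjun. Suppose Arjun is a truth-teller.
Then Goran's statement comes out false, contradicting Goran being a truth-teller.
So Arjun is a liar.

Goran: truth-teller, Zara: liar, Jamal: truth-teller, Arjun: liar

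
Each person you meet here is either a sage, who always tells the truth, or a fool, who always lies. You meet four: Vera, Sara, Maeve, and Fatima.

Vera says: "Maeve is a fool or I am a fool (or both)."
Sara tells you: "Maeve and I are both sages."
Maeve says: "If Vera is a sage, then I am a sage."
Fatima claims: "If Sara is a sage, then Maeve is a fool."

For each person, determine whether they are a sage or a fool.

Consider Vera. Suppose Vera is a fool.
Then Vera's own statement would have to be false, but it can't be — contradiction.
So Vera is a sage.
Consider Sara. Suppose Sara is a sage.
Then no assignment of the remaining roles makes every statement match its speaker's type — contradiction.
So Sara is a fool.
With that fixed, Fatima's statement is true, so Fatima is a sage.
Consider Maeve. Suppose Maeve is a sage.
Then Vera's statement comes out false, contradicting Vera being a sage.
So Maeve is a fool.

Vera: sage, Sara: fool, Maeve: fool, Fatima: sage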